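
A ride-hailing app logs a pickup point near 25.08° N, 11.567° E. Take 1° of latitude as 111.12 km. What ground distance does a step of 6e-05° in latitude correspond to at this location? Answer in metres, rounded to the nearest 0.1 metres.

6.7 metres

Along a meridian 6e-05° is 6e-05 × 111120 = 6.6672 m.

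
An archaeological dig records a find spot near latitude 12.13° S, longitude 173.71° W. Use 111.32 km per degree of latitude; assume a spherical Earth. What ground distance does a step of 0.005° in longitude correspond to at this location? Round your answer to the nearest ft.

1785 ft

One degree of longitude here spans 111320 × cos 12.13° = 111320 × 0.9777 ≈ 108835 m; 0.005° of that is 544.173 m.
Converting: 544.173 m × 3.2808 ft/m ≈ 1785.3 ft.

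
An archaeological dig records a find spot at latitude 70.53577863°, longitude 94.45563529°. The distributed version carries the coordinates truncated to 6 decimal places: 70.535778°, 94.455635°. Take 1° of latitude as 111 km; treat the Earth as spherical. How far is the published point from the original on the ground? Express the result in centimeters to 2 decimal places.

7.07 centimeters

The latitude changed by +0.00000063° and the longitude by +0.00000029°.
N–S: 0.00000063° × 111000 m/° = 0.06993 m.
E–W at 70.5358°: 0.00000029° × 111000 × cos 70.5358° = 0.00000029 × 111000 × 0.3332 ≈ 0.0107263 m.
Hypotenuse of the two orthogonal shifts: √(0.06993² + 0.0107263²) = 0.0707479 m.
That is 0.0707479 m = 7.0748 cm.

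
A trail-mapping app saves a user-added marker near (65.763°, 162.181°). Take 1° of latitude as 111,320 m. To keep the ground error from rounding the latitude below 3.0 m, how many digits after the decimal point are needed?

5 decimal places

One degree of latitude covers 111320 m.
N decimal places → at most half a unit in the last place, 0.5 × 10⁻ᴺ° = 111320/2 × 10⁻ᴺ m.
Setting 55660 × 10⁻ᴺ ≤ 3.0 gives 10ᴺ ≥ 1.855e+04, i.e. N ≥ 4.27.
N = 4 would give 5.57 m (too coarse); N = 5 gives 0.557 m ≤ 3.0 m.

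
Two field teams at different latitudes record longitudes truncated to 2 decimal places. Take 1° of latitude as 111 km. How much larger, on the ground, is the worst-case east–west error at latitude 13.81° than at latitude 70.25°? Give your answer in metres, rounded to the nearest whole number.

Truncating at 2 decimal places can drop up to a full unit in the last place, so the longitude may be off by as much as 0.01°.
Error at 13.81° = 0.01° × 111000 × cos 13.81° ≈ 1110 × 0.9711 = 1077.9 m.
At 70.25°: 0.01° × 111000 × cos 70.25° = 0.01 × 111000 × 0.3379 ≈ 375.09 m.
So the lower-latitude error exceeds the higher by 1077.9 − 375.09 = 702.83 m.

703 metres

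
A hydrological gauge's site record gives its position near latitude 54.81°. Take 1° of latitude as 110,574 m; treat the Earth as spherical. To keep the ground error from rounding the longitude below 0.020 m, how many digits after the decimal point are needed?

7 decimal places

At 54.81° one degree of longitude covers 110574 × cos 54.81° ≈ 110574 × 0.5763 ≈ 63722.7 m.
Rounding to N decimal places gives at most 0.5 × 10⁻ᴺ degrees of error, i.e. 0.5 × 10⁻ᴺ × 63722.7 m.
Need 0.5 × 63722.7 × 10⁻ᴺ ≤ 0.020 → 10⁻ᴺ ≤ 6.277e-07, so N ≥ 6.20.
So 7 decimal places suffice (0.00319 m); 6 would allow up to 0.0319 m.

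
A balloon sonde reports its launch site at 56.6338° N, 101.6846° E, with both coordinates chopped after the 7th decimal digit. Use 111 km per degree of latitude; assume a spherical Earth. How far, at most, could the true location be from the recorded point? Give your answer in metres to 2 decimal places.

0.01 metres

Truncating at 7 decimal places can drop up to a full unit in the last place, so each coordinate may be off by as much as 1e-07°.
N–S: 1e-07° × 111000 m/° = 0.0111 m.
East–west component at 56.6338°: 1e-07° × 111000 × cos 56.6338° ≈ 1e-07 × 61048.7 ≈ 0.00610487 m.
Worst case both components are at the extreme and orthogonal: √(0.0111² + 0.00610487²) ≈ 0.012668 m.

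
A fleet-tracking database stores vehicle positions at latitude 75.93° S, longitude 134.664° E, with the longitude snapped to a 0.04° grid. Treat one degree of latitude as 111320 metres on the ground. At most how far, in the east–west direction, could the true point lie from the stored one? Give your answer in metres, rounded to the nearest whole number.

541 metres

With a 0.04° grid the true value lies within half a step, ±0.04°/2 = ±0.02°, of the stored one.
Parallels shrink by cos φ, so at 75.93° a degree of longitude is 111320 × 0.2431 ≈ 27062.7 m.
East–west error: 0.02° × 27062.7 m/° ≈ 541.254 m.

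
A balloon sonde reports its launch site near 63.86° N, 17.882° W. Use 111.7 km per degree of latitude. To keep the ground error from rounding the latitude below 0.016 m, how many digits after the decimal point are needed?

One degree of latitude covers 111700 m.
Rounding to N decimal places gives at most 0.5 × 10⁻ᴺ degrees of error, i.e. 0.5 × 10⁻ᴺ × 111700 m.
Need 0.5 × 111700 × 10⁻ᴺ ≤ 0.016 → 10⁻ᴺ ≤ 2.865e-07, so N ≥ 6.54.
So 7 decimal places suffice (0.00558 m); 6 would allow up to 0.0558 m.

7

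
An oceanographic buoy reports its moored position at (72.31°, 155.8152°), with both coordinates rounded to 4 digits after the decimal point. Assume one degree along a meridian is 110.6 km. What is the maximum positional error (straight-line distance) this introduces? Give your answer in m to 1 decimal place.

5.8 m

Rounding to 4 decimal places leaves each coordinate within ±5e-05° of the true value.
Latitude error → 5e-05 × 110600 = 5.53 m along the meridian.
East–west component at 72.31°: 5e-05° × 110600 × cos 72.31° ≈ 5e-05 × 33607.7 ≈ 1.68038 m.
Worst case both components are at the extreme and orthogonal: √(5.53² + 1.68038²) ≈ 5.77967 m.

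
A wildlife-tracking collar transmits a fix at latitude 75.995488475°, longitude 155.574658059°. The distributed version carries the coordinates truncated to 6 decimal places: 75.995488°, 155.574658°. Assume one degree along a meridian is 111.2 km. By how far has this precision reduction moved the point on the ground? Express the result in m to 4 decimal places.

The latitude changed by +0.000000475° and the longitude by +0.000000059°.
N–S: 0.000000475° × 111200 m/° = 0.05282 m.
East–west at this latitude: 0.000000059° × 111200 × cos 75.9955° ≈ 0.000000059 × 26910.2 = 0.0015877 m.
Hypotenuse of the two orthogonal shifts: √(0.05282² + 0.0015877²) = 0.0528439 m.

0.0528 m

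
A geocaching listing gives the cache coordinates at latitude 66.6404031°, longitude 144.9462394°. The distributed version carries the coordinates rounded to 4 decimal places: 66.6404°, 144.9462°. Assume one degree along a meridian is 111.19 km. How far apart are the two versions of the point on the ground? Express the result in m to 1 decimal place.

The latitude changed by +0.0000031° and the longitude by +0.0000394°.
N–S: 0.0000031° × 111190 m/° = 0.344689 m.
E–W at 66.6404°: 0.0000394° × 111190 × cos 66.6404° = 0.0000394 × 111190 × 0.3965 ≈ 1.73702 m.
Distance: √(0.344689² + 1.73702²) ≈ 1.77089 m.

1.8 m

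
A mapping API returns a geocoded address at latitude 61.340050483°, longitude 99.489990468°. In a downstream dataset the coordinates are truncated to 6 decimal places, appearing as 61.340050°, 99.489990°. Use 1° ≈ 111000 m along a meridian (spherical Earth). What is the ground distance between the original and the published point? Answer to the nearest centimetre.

6 centimetres

The latitude changed by +0.000000483° and the longitude by +0.000000468°.
N–S: 0.000000483° × 111000 m/° = 0.053613 m.
East–west at this latitude: 0.000000468° × 111000 × cos 61.34° ≈ 0.000000468 × 53236.7 = 0.0249148 m.
Distance: √(0.053613² + 0.0249148²) ≈ 0.0591194 m.
That is 0.0591194 m = 5.9119 cm.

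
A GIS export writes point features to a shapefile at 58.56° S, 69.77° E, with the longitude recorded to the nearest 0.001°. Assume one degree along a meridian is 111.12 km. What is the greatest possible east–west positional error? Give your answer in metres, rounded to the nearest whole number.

29 metres

Rounding to 3 decimal places leaves the longitude within ±0.0005° of the true value.
At latitude 58.56° a degree of longitude spans 111120 m × cos 58.56° = 111120 × 0.5216 ≈ 57960.8 m.
So at most 0.0005° × 57960.8 ≈ 28.9804 m east–west.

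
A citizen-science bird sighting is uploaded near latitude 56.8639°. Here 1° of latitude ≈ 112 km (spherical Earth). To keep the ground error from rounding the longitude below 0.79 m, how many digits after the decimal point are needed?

5 decimal places

At 56.8639° one degree of longitude covers 112000 × cos 56.8639° ≈ 112000 × 0.5466 ≈ 61222.5 m.
Rounding to N decimal places gives at most 0.5 × 10⁻ᴺ degrees of error, i.e. 0.5 × 10⁻ᴺ × 61222.5 m.
Need 0.5 × 61222.5 × 10⁻ᴺ ≤ 0.79 → 10⁻ᴺ ≤ 2.581e-05, so N ≥ 4.59.
At 4 places the error can reach 3.06 m, but 5 places keeps it to 0.306 m.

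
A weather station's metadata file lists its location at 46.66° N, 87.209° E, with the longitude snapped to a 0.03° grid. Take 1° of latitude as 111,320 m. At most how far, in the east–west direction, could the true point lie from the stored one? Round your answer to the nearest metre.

1146 metres

With a 0.03° grid the true value lies within half a step, ±0.03°/2 = ±0.015°, of the stored one.
At latitude 46.66° a degree of longitude spans 111320 m × cos 46.66° = 111320 × 0.6863 ≈ 76401.8 m.
So at most 0.015° × 76401.8 ≈ 1146.03 m east–west.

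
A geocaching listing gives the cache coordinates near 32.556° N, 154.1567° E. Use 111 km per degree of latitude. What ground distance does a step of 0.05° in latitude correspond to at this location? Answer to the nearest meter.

5550 meters

0.05° × 111000 m/° = 5550 m.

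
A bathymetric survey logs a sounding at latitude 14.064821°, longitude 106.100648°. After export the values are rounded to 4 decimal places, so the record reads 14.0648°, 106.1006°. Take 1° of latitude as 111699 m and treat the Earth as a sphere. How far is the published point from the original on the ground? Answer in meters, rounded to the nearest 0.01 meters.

The latitude changed by +0.000021° and the longitude by +0.000048°.
N–S: 0.000021° × 111699 m/° = 2.34568 m.
E–W at 14.0648°: 0.000048° × 111699 × cos 14.0648° = 0.000048 × 111699 × 0.9700 ≈ 5.20082 m.
Distance: √(2.34568² + 5.20082²) ≈ 5.70533 m.

5.71 meters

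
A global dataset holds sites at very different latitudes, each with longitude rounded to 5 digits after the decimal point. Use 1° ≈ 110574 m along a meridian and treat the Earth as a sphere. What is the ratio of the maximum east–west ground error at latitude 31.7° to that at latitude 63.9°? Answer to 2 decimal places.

Rounding to 5 decimal places leaves the longitude within ±5e-06° of the true value.
At 31.7°: 5e-06° × 110574 × cos 31.7° = 5e-06 × 110574 × 0.8508 ≈ 0.47039 m.
At 63.9°: 5e-06° × 110574 × cos 63.9° = 5e-06 × 110574 × 0.4399 ≈ 0.24323 m.
The ratio reduces to cos 31.7° / cos 63.9° = 0.8508/0.4399 ≈ 1.9339.

1.93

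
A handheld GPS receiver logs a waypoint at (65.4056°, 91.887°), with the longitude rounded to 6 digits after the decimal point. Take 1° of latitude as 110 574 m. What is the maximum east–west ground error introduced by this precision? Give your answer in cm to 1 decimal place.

Rounding to 6 decimal places leaves the longitude within ±5e-07° of the true value.
One degree of longitude at 65.4056° is 110574 × cos 65.4056° ≈ 110574 × 0.4162 = 46020 m.
East–west error: 5e-07° × 46020 m/° ≈ 0.02301 m.
That is 0.02301 m = 2.301 cm.

2.3 cm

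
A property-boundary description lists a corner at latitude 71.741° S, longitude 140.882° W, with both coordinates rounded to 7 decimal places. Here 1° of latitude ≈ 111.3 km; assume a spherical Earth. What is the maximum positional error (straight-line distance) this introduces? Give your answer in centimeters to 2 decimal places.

0.58 centimeters

Rounding to 7 decimal places leaves each coordinate within ±5e-08° of the true value.
N–S: 5e-08° × 111300 m/° = 0.005565 m.
E–W at 71.741°: 5e-08° × 111300 × cos 71.741° = 5e-08 × 111300 × 0.3133 ≈ 0.00174359 m.
Worst case both components are at the extreme and orthogonal: √(0.005565² + 0.00174359²) ≈ 0.00583175 m.
That is 0.00583175 m = 0.58318 cm.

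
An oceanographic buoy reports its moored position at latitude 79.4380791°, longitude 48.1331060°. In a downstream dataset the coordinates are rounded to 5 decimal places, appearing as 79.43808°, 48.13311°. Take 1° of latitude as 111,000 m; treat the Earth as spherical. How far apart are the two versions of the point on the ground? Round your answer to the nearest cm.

13 cm

The latitude changed by -0.0000009° and the longitude by -0.0000040°.
North–south shift: -0.0000009 × 111000 = -0.0999 m.
East–west at this latitude: -0.0000040° × 111000 × cos 79.4381° ≈ -0.0000040 × 20346.1 = -0.0813843 m.
Hypotenuse of the two orthogonal shifts: √(0.0999² + 0.0813843²) = 0.128854 m.
That is 0.128854 m = 12.885 cm.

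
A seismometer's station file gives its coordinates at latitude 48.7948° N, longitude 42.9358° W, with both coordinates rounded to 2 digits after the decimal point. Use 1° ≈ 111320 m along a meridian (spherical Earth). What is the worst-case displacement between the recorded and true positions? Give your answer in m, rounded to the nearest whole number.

667 m

Rounding to 2 decimal places leaves each coordinate within ±0.005° of the true value.
N–S: 0.005° × 111320 m/° = 556.6 m.
E–W at 48.7948°: 0.005° × 111320 × cos 48.7948° = 0.005 × 111320 × 0.6588 ≈ 366.665 m.
Worst case both components are at the extreme and orthogonal: √(556.6² + 366.665²) ≈ 666.518 m.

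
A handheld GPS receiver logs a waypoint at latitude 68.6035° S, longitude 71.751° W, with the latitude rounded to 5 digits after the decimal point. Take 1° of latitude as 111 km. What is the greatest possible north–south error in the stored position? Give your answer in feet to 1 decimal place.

Rounding to 5 decimal places leaves the latitude within ±5e-06° of the true value.
Along the meridian that is 5e-06° × 111000 m/° = 0.555 m.
In feet: 0.555 m ÷ 0.3048 ≈ 1.8209 ft.

1.8 feet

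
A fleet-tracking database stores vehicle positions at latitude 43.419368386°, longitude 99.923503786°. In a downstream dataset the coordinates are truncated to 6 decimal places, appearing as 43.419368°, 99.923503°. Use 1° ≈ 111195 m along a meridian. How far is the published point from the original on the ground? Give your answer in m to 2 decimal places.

The latitude changed by +0.000000386° and the longitude by +0.000000786°.
N–S: 0.000000386° × 111195 m/° = 0.0429213 m.
E–W at 43.4194°: 0.000000786° × 111195 × cos 43.4194° = 0.000000786 × 111195 × 0.7263 ≈ 0.0634818 m.
Distance: √(0.0429213² + 0.0634818²) ≈ 0.0766301 m.

0.08 m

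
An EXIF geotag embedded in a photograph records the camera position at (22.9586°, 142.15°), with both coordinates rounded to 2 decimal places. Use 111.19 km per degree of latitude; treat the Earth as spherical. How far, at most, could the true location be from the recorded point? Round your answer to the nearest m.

Rounding to 2 decimal places leaves each coordinate within ±0.005° of the true value.
N–S: 0.005° × 111190 m/° = 555.95 m.
E–W at 22.9586°: 0.005° × 111190 × cos 22.9586° = 0.005 × 111190 × 0.9208 ≈ 511.912 m.
Worst case both components are at the extreme and orthogonal: √(555.95² + 511.912²) ≈ 755.734 m.

756 m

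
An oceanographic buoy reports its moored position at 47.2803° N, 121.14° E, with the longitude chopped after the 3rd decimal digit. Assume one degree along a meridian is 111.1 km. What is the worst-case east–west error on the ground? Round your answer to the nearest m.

Truncating at 3 decimal places can drop up to a full unit in the last place, so the longitude may be off by as much as 0.001°.
At latitude 47.2803° a degree of longitude spans 111100 m × cos 47.2803° = 111100 × 0.6784 ≈ 75371.6 m.
Maximum E–W displacement: 0.001 × 75371.6 = 75.3716 m.

75 m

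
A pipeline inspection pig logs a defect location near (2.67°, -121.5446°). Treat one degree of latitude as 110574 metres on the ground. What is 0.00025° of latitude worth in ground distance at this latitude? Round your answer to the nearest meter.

Along a meridian 0.00025° is 0.00025 × 110574 = 27.6435 m.

28 meters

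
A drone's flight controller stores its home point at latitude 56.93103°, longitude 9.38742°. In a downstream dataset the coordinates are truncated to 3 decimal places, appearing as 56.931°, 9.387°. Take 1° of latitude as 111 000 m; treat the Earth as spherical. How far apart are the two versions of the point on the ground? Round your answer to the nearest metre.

The latitude changed by +0.00003° and the longitude by +0.00042°.
North–south shift: 0.00003 × 111000 = 3.33 m.
E–W at 56.931°: 0.00042° × 111000 × cos 56.931° = 0.00042 × 111000 × 0.5456 ≈ 25.4381 m.
Hypotenuse of the two orthogonal shifts: √(3.33² + 25.4381²) = 25.6552 m.

26 metres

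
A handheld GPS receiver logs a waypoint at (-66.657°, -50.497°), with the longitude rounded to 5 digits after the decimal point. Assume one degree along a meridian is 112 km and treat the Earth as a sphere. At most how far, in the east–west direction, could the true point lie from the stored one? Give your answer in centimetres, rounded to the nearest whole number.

22 centimetres

Rounding to 5 decimal places leaves the longitude within ±5e-06° of the true value.
Parallels shrink by cos φ, so at 66.657° a degree of longitude is 112000 × 0.3962 ≈ 44378.3 m.
East–west error: 5e-06° × 44378.3 m/° ≈ 0.221891 m.
That is 0.221891 m = 22.189 cm.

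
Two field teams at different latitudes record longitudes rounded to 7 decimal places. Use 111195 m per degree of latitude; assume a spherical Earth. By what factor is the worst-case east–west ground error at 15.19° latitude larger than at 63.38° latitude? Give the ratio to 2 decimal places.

Rounding to 7 decimal places leaves the longitude within ±5e-08° of the true value.
Error at 15.19° = 5e-08° × 111195 × cos 15.19° ≈ 0.0055597 × 0.9651 = 0.0053655 m.
At 63.38°: 5e-08° × 111195 × cos 63.38° = 5e-08 × 111195 × 0.4481 ≈ 0.0024912 m.
Ratio: 0.0053655 / 0.0024912 = cos 15.19° / cos 63.38° ≈ 2.1538.

2.15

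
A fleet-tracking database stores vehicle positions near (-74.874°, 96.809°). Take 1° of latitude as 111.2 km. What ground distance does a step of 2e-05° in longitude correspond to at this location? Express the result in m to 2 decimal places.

2e-05° of longitude at 74.874° is 2e-05 × 111200 × cos 74.874° ≈ 2e-05 × 29016.8 = 0.580336 m.

0.58 m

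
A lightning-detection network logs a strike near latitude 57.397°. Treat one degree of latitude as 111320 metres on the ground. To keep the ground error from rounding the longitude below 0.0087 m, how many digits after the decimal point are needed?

7 decimal places

At 57.397° one degree of longitude covers 111320 × cos 57.397° ≈ 111320 × 0.5388 ≈ 59980.9 m.
N decimal places → at most half a unit in the last place, 0.5 × 10⁻ᴺ° = 59980.9/2 × 10⁻ᴺ m.
Setting 29990.4 × 10⁻ᴺ ≤ 0.0087 gives 10ᴺ ≥ 3.447e+06, i.e. N ≥ 6.54.
N = 6 would give 0.03 m (too coarse); N = 7 gives 0.003 m ≤ 0.0087 m.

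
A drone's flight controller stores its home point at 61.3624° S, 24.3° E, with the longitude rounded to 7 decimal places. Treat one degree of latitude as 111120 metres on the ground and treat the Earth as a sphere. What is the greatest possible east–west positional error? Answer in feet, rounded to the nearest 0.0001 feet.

0.0087 feet

Rounding to 7 decimal places leaves the longitude within ±5e-08° of the true value.
One degree of longitude at 61.3624° is 111120 × cos 61.3624° ≈ 111120 × 0.4793 = 53256.3 m.
Maximum E–W displacement: 5e-08 × 53256.3 = 0.00266281 m.
In feet: 0.00266281 m ÷ 0.3048 ≈ 0.0087363 ft.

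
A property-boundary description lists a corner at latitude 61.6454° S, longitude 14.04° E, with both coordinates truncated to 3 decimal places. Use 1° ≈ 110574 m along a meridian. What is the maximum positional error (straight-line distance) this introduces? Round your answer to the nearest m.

Truncating at 3 decimal places can drop up to a full unit in the last place, so each coordinate may be off by as much as 0.001°.
Latitude error → 0.001 × 110574 = 110.574 m along the meridian.
Longitude error → 0.001 × 110574 × cos 61.6454° = 0.001 × 110574 × 0.4749 ≈ 52.5146 m.
Worst case both components are at the extreme and orthogonal: √(110.574² + 52.5146²) ≈ 122.411 m.

122 m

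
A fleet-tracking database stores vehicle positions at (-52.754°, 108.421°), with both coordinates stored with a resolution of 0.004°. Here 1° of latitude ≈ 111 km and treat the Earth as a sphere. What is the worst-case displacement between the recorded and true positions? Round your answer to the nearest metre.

259 metres

With a 0.004° grid the true value lies within half a step, ±0.004°/2 = ±0.002°, of the stored one.
North–south component: 0.002° × 111000 = 222 m.
E–W at 52.754°: 0.002° × 111000 × cos 52.754° = 0.002 × 111000 × 0.6052 ≈ 134.363 m.
Combining orthogonally: (222² + 134.363²)^½ ≈ 259.495 m.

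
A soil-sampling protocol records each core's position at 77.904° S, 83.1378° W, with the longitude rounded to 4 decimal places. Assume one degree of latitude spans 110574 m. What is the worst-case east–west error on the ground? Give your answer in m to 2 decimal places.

1.16 m

Rounding to 4 decimal places leaves the longitude within ±5e-05° of the true value.
At latitude 77.904° a degree of longitude spans 110574 m × cos 77.904° = 110574 × 0.2096 ≈ 23170.8 m.
So at most 5e-05° × 23170.8 ≈ 1.15854 m east–west.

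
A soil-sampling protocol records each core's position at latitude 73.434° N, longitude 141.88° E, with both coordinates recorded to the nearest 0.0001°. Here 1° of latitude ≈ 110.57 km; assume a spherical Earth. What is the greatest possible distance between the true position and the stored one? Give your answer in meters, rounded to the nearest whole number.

6 meters

Rounding to 4 decimal places leaves each coordinate within ±5e-05° of the true value.
North–south component: 5e-05° × 110570 = 5.5285 m.
East–west component at 73.434°: 5e-05° × 110570 × cos 73.434° ≈ 5e-05 × 31525.7 ≈ 1.57628 m.
Combining orthogonally: (5.5285² + 1.57628²)^½ ≈ 5.74882 m.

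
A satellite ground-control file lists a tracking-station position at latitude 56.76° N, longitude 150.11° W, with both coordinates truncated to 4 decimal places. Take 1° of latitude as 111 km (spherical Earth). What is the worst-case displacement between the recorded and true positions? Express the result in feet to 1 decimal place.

41.5 feet

Truncating at 4 decimal places can drop up to a full unit in the last place, so each coordinate may be off by as much as 0.0001°.
Latitude error → 0.0001 × 111000 = 11.1 m along the meridian.
East–west component at 56.76°: 0.0001° × 111000 × cos 56.76° ≈ 0.0001 × 60844.3 ≈ 6.08443 m.
The two errors are perpendicular, so the maximum displacement is √(11.1² + 6.08443²) ≈ 12.6582 m.
Converting: 12.6582 m × 3.2808 ft/m ≈ 41.53 ft.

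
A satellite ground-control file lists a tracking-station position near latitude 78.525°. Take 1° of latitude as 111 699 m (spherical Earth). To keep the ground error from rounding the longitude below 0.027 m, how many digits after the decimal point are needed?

At 78.525° one degree of longitude covers 111699 × cos 78.525° ≈ 111699 × 0.1989 ≈ 22221.4 m.
N decimal places → at most half a unit in the last place, 0.5 × 10⁻ᴺ° = 22221.4/2 × 10⁻ᴺ m.
Setting 11110.7 × 10⁻ᴺ ≤ 0.027 gives 10ᴺ ≥ 4.115e+05, i.e. N ≥ 5.61.
So 6 decimal places suffice (0.0111 m); 5 would allow up to 0.111 m.

6 decimal places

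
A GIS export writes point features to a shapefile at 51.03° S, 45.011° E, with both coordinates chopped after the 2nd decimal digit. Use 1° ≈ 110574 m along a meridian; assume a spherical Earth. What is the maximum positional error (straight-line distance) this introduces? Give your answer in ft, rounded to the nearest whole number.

Truncating at 2 decimal places can drop up to a full unit in the last place, so each coordinate may be off by as much as 0.01°.
North–south component: 0.01° × 110574 = 1105.74 m.
E–W at 51.03°: 0.01° × 110574 × cos 51.03° = 0.01 × 110574 × 0.6289 ≈ 695.415 m.
The two errors are perpendicular, so the maximum displacement is √(1105.74² + 695.415²) ≈ 1306.24 m.
Converting: 1306.24 m × 3.2808 ft/m ≈ 4285.6 ft.

4286 ft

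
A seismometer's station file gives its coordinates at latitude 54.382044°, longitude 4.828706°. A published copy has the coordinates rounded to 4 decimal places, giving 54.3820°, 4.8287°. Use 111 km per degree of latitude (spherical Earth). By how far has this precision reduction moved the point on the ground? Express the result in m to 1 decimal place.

The latitude changed by +0.000044° and the longitude by +0.000006°.
N–S: 0.000044° × 111000 m/° = 4.884 m.
East–west at this latitude: 0.000006° × 111000 × cos 54.382° ≈ 0.000006 × 64644 = 0.387864 m.
Distance: √(4.884² + 0.387864²) ≈ 4.89938 m.

4.9 m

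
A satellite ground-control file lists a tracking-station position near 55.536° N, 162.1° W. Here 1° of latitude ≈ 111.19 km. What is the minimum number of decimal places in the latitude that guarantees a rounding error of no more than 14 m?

One degree of latitude covers 111190 m.
With N decimal places the half-ulp bound is 0.5·10⁻ᴺ°, or 0.5·10⁻ᴺ × 111190 m on the ground.
Need 0.5 × 111190 × 10⁻ᴺ ≤ 14 → 10⁻ᴺ ≤ 2.518e-04, so N ≥ 3.60.
At 3 places the error can reach 55.6 m, but 4 places keeps it to 5.56 m.

4 decimal places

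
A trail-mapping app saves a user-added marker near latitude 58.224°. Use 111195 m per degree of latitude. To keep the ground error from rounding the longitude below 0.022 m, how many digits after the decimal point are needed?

At 58.224° one degree of longitude covers 111195 × cos 58.224° ≈ 111195 × 0.5266 ≈ 58555.3 m.
N decimal places → at most half a unit in the last place, 0.5 × 10⁻ᴺ° = 58555.3/2 × 10⁻ᴺ m.
Need 0.5 × 58555.3 × 10⁻ᴺ ≤ 0.022 → 10⁻ᴺ ≤ 7.514e-07, so N ≥ 6.12.
At 6 places the error can reach 0.0293 m, but 7 places keeps it to 0.00293 m.

7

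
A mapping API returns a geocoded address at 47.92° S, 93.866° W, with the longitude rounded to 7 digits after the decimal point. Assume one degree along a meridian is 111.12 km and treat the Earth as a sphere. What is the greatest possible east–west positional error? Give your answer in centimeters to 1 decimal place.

Rounding to 7 decimal places leaves the longitude within ±5e-08° of the true value.
One degree of longitude at 47.92° is 111120 × cos 47.92° ≈ 111120 × 0.6702 = 74469 m.
Maximum E–W displacement: 5e-08 × 74469 = 0.00372345 m.
That is 0.00372345 m = 0.37235 cm.

0.4 centimeters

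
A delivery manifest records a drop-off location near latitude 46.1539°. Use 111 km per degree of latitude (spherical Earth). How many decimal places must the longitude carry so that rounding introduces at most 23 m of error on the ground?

4

At 46.1539° one degree of longitude covers 111000 × cos 46.1539° ≈ 111000 × 0.6927 ≈ 76892.3 m.
N decimal places → at most half a unit in the last place, 0.5 × 10⁻ᴺ° = 76892.3/2 × 10⁻ᴺ m.
Need 0.5 × 76892.3 × 10⁻ᴺ ≤ 23 → 10⁻ᴺ ≤ 5.982e-04, so N ≥ 3.22.
N = 3 would give 38.4 m (too coarse); N = 4 gives 3.84 m ≤ 23 m.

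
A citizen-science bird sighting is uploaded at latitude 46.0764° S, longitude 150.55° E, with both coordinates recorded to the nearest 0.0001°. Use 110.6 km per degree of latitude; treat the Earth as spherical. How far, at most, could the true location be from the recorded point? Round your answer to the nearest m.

7 m

Rounding to 4 decimal places leaves each coordinate within ±5e-05° of the true value.
North–south component: 5e-05° × 110600 = 5.53 m.
East–west component at 46.0764°: 5e-05° × 110600 × cos 46.0764° ≈ 5e-05 × 76723.1 ≈ 3.83615 m.
Combining orthogonally: (5.53² + 3.83615²)^½ ≈ 6.7303 m.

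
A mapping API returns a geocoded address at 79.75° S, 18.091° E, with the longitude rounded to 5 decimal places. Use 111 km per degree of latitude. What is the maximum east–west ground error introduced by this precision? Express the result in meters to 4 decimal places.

0.0988 meters

Rounding to 5 decimal places leaves the longitude within ±5e-06° of the true value.
One degree of longitude at 79.75° is 111000 × cos 79.75° ≈ 111000 × 0.1779 = 19751.7 m.
So at most 5e-06° × 19751.7 ≈ 0.0987587 m east–west.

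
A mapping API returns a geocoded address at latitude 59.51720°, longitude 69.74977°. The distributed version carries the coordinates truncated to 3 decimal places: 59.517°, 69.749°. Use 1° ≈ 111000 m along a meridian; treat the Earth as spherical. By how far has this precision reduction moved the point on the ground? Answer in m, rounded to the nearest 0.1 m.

Δlat = 59.51720 − 59.517 = +0.00020°; Δlon = 69.74977 − 69.749 = +0.00077°.
N–S: 0.00020° × 111000 m/° = 22.2 m.
East–west at this latitude: 0.00077° × 111000 × cos 59.517° ≈ 0.00077 × 56308.4 = 43.3575 m.
Combined displacement = (22.2² + 43.3575²)^½ ≈ 48.7105 m.

48.7 m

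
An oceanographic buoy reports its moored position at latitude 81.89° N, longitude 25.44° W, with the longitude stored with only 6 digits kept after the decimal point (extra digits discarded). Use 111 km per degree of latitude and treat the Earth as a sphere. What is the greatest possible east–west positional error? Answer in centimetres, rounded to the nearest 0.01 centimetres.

Truncating at 6 decimal places can drop up to a full unit in the last place, so the longitude may be off by as much as 1e-06°.
One degree of longitude at 81.89° is 111000 × cos 81.89° ≈ 111000 × 0.1411 = 15659.2 m.
East–west error: 1e-06° × 15659.2 m/° ≈ 0.0156592 m.
That is 0.0156592 m = 1.5659 cm.

1.57 centimetres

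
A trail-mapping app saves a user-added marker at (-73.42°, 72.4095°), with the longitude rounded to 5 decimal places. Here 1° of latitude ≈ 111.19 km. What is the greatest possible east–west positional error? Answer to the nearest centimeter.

16 centimeters

Rounding to 5 decimal places leaves the longitude within ±5e-06° of the true value.
Parallels shrink by cos φ, so at 73.42° a degree of longitude is 111190 × 0.2854 ≈ 31728.5 m.
Maximum E–W displacement: 5e-06 × 31728.5 = 0.158642 m.
That is 0.158642 m = 15.864 cm.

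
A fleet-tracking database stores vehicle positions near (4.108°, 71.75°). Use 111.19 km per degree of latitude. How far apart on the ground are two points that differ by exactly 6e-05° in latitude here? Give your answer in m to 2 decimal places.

6.67 m

Along a meridian 6e-05° is 6e-05 × 111190 = 6.6714 m.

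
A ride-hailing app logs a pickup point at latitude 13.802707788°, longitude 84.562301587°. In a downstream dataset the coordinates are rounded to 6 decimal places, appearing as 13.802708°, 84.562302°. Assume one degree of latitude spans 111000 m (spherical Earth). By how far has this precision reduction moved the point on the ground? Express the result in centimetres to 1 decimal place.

5.0 centimetres

The latitude changed by -0.000000212° and the longitude by -0.000000413°.
North–south shift: -0.000000212 × 111000 = -0.023532 m.
E–W at 13.8027°: -0.000000413° × 111000 × cos 13.8027° = -0.000000413 × 111000 × 0.9711 ≈ -0.0445192 m.
Combined displacement = (0.023532² + 0.0445192²)^½ ≈ 0.0503559 m.
That is 0.0503559 m = 5.0356 cm.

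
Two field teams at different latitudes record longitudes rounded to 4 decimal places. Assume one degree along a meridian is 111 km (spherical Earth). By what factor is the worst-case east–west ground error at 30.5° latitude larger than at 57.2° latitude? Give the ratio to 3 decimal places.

Rounding to 4 decimal places leaves the longitude within ±5e-05° of the true value.
At 30.5°: 5e-05° × 111000 × cos 30.5° = 5e-05 × 111000 × 0.8616 ≈ 4.782 m.
Error at 57.2° = 5e-05° × 111000 × cos 57.2° ≈ 5.55 × 0.5417 = 3.0065 m.
Ratio: 4.782 / 3.0065 = cos 30.5° / cos 57.2° ≈ 1.5906.

1.591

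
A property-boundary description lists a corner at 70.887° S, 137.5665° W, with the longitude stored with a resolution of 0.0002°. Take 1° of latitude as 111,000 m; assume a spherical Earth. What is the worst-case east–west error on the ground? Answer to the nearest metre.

4 metres

With a 0.0002° grid the true value lies within half a step, ±0.0002°/2 = ±0.0001°, of the stored one.
One degree of longitude at 70.887° is 111000 × cos 70.887° ≈ 111000 × 0.3274 = 36345 m.
So at most 0.0001° × 36345 ≈ 3.6345 m east–west.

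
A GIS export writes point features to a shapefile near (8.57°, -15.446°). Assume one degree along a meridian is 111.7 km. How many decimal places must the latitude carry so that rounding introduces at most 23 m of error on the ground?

4 decimal places

One degree of latitude covers 111700 m.
With N decimal places the half-ulp bound is 0.5·10⁻ᴺ°, or 0.5·10⁻ᴺ × 111700 m on the ground.
Setting 55850 × 10⁻ᴺ ≤ 23 gives 10ᴺ ≥ 2428, i.e. N ≥ 3.39.
At 3 places the error can reach 55.9 m, but 4 places keeps it to 5.58 m.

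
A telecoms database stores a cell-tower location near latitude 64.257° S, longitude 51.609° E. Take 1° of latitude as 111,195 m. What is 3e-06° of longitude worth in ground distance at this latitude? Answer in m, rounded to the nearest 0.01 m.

0.14 m

One degree of longitude here spans 111195 × cos 64.257° = 111195 × 0.4343 ≈ 48295.9 m; 3e-06° of that is 0.144888 m.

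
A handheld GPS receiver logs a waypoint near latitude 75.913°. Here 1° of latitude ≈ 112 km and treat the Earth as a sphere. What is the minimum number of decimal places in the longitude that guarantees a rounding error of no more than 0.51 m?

5 decimal places

At 75.913° one degree of longitude covers 112000 × cos 75.913° ≈ 112000 × 0.2434 ≈ 27260.2 m.
Rounding to N decimal places gives at most 0.5 × 10⁻ᴺ degrees of error, i.e. 0.5 × 10⁻ᴺ × 27260.2 m.
Need 0.5 × 27260.2 × 10⁻ᴺ ≤ 0.51 → 10⁻ᴺ ≤ 3.742e-05, so N ≥ 4.43.
So 5 decimal places suffice (0.136 m); 4 would allow up to 1.36 m.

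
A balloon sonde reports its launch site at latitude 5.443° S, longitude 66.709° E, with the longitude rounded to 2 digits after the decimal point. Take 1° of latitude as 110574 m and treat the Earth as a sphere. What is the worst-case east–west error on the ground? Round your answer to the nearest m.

Rounding to 2 decimal places leaves the longitude within ±0.005° of the true value.
One degree of longitude at 5.443° is 110574 × cos 5.443° ≈ 110574 × 0.9955 = 110075 m.
So at most 0.005° × 110075 ≈ 550.377 m east–west.

550 m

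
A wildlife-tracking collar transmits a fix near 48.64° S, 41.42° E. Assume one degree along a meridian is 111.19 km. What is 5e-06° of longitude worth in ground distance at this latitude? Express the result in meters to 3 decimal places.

At 48.64° a degree of longitude is 111190 × cos 48.64° ≈ 73473 m, so 5e-06° corresponds to 0.367365 m.

0.367 meters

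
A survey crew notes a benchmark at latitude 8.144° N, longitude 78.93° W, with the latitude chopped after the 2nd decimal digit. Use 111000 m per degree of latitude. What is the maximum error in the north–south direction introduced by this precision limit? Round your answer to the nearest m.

Truncating at 2 decimal places can drop up to a full unit in the last place, so the latitude may be off by as much as 0.01°.
Along the meridian that is 0.01° × 111000 m/° = 1110 m.

1110 m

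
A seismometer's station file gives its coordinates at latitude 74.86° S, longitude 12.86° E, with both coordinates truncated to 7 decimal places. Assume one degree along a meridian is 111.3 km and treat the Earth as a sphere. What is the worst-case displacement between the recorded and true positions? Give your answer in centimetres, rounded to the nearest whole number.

Truncating at 7 decimal places can drop up to a full unit in the last place, so each coordinate may be off by as much as 1e-07°.
North–south component: 1e-07° × 111300 = 0.01113 m.
Longitude error → 1e-07 × 111300 × cos 74.86° = 1e-07 × 111300 × 0.2612 ≈ 0.00290692 m.
The two errors are perpendicular, so the maximum displacement is √(0.01113² + 0.00290692²) ≈ 0.0115034 m.
That is 0.0115034 m = 1.1503 cm.

1 centimetres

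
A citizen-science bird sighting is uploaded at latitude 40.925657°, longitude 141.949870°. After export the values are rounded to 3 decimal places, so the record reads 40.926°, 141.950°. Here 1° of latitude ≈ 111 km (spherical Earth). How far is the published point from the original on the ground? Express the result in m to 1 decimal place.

39.6 m

Δlat = 40.925657 − 40.926 = -0.000343°; Δlon = 141.949870 − 141.950 = -0.000130°.
North–south shift: -0.000343 × 111000 = -38.073 m.
East–west at this latitude: -0.000130° × 111000 × cos 40.926° ≈ -0.000130 × 83866.7 = -10.9027 m.
Distance: √(38.073² + 10.9027²) ≈ 39.6033 m.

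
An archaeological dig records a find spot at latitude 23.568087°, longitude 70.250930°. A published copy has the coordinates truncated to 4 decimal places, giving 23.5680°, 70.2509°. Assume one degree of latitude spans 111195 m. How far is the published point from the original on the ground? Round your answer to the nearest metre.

Δlat = 23.568087 − 23.5680 = +0.000087°; Δlon = 70.250930 − 70.2509 = +0.000030°.
North–south shift: 0.000087 × 111195 = 9.67396 m.
East–west at this latitude: 0.000030° × 111195 × cos 23.568° ≈ 0.000030 × 101920 = 3.05759 m.
Hypotenuse of the two orthogonal shifts: √(9.67396² + 3.05759²) = 10.1457 m.

10 metres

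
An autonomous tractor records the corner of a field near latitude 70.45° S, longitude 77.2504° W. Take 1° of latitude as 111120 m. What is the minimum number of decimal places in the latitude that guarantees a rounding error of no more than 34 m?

One degree of latitude covers 111120 m.
Rounding to N decimal places gives at most 0.5 × 10⁻ᴺ degrees of error, i.e. 0.5 × 10⁻ᴺ × 111120 m.
Setting 55560 × 10⁻ᴺ ≤ 34 gives 10ᴺ ≥ 1634, i.e. N ≥ 3.21.
So 4 decimal places suffice (5.56 m); 3 would allow up to 55.6 m.

4 decimal places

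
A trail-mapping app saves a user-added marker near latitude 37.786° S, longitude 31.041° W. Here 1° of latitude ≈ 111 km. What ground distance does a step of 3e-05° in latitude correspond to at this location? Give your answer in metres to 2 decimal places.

3.33 metres

3e-05° × 111000 m/° = 3.33 m.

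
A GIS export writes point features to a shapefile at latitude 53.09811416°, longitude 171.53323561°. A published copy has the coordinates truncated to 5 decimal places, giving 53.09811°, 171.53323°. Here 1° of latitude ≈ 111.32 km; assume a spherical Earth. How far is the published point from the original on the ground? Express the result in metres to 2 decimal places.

Δlat = 53.09811416 − 53.09811 = +0.00000416°; Δlon = 171.53323561 − 171.53323 = +0.00000561°.
North–south shift: 0.00000416 × 111320 = 0.463091 m.
E–W at 53.0981°: 0.00000561° × 111320 × cos 53.0981° = 0.00000561 × 111320 × 0.6004 ≈ 0.374982 m.
Hypotenuse of the two orthogonal shifts: √(0.463091² + 0.374982²) = 0.595873 m.

0.60 metres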